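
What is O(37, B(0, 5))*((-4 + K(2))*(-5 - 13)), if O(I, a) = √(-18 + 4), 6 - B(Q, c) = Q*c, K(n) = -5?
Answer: 162*I*√14 ≈ 606.15*I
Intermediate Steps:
B(Q, c) = 6 - Q*c
O(I, a) = I*√14 (O(I, a) = √(-14) = I*√14)
O(37, B(0, 5))*((-4 + K(2))*(-5 - 13)) = (I*√14)*((-4 - 5)*(-5 - 13)) = (I*√14)*(-9*(-18)) = (I*√14)*162 = 162*I*√14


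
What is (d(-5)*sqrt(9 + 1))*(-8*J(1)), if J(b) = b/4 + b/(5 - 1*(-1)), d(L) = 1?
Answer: -10*sqrt(10)/3 ≈ -10.541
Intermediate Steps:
J(b) = 5*b/12 (J(b) = b*(1/4) + b/(5 + 1) = b/4 + b/6 = 5*b/12)
(d(-5)*sqrt(9 + 1))*(-8*J(1)) = (1*sqrt(9 + 1))*(-10/3) = (1*sqrt(10))*(-8*5/12) = sqrt(10)*(-10/3) = -10*sqrt(10)/3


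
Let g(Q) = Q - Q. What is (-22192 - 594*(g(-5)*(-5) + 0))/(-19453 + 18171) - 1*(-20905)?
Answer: 13411201/641 ≈ 20922.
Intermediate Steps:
g(Q) = 0
(-22192 - 594*(g(-5)*(-5) + 0))/(-19453 + 18171) - 1*(-20905) = (-22192 - 594*(0*(-5) + 0))/(-19453 + 18171) - 1*(-20905) = (-22192 - 594*(0 + 0))/(-1282) + 20905 = (-22192 - 594*0)*(-1/1282) + 20905 = (-22192 + 0)*(-1/1282) + 20905 = -22192*(-1/1282) + 20905 = 11096/641 + 20905 = 13411201/641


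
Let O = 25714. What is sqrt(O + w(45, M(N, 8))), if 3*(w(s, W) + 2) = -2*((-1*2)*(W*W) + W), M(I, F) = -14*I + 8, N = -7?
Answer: 2*sqrt(91401)/3 ≈ 201.55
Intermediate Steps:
M(I, F) = 8 - 14*I
w(s, W) = -2 - 2*W/3 + 4*W**2/3 (w(s, W) = -2 + (-2*((-1*2)*(W*W) + W))/3 = -2 + (-2*(-2*W**2 + W))/3 = -2 + (-2*(W - 2*W**2))/3 = -2 + (-2*W + 4*W**2)/3 = -2 + (-2*W/3 + 4*W**2/3) = -2 - 2*W/3 + 4*W**2/3)
sqrt(O + w(45, M(N, 8))) = sqrt(25714 + (-2 - 2*(8 - 14*(-7))/3 + 4*(8 - 14*(-7))**2/3)) = sqrt(25714 + (-2 - 2*(8 + 98)/3 + 4*(8 + 98)**2/3)) = sqrt(25714 + (-2 - 2/3*106 + (4/3)*106**2)) = sqrt(25714 + (-2 - 212/3 + (4/3)*11236)) = sqrt(25714 + (-2 - 212/3 + 44944/3)) = sqrt(25714 + 44726/3) = sqrt(121868/3) = 2*sqrt(91401)/3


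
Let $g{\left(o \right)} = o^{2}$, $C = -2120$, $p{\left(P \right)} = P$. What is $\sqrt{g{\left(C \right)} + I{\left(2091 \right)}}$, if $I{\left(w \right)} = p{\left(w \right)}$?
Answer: $\sqrt{4496491} \approx 2120.5$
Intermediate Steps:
$I{\left(w \right)} = w$
$\sqrt{g{\left(C \right)} + I{\left(2091 \right)}} = \sqrt{\left(-2120\right)^{2} + 2091} = \sqrt{4494400 + 2091} = \sqrt{4496491}$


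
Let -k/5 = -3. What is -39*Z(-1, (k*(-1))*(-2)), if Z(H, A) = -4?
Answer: 156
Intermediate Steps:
k = 15 (k = -5*(-3) = 15)
-39*Z(-1, (k*(-1))*(-2)) = -39*(-4) = 156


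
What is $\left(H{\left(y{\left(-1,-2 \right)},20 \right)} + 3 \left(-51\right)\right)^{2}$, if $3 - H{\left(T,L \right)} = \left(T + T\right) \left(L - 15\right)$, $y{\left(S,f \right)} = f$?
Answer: $16900$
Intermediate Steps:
$H{\left(T,L \right)} = 3 - 2 T \left(-15 + L\right)$ ($H{\left(T,L \right)} = 3 - \left(T + T\right) \left(L - 15\right) = 3 - 2 T \left(-15 + L\right)$)
$\left(H{\left(y{\left(-1,-2 \right)},20 \right)} + 3 \left(-51\right)\right)^{2} = \left(\left(3 + 30 \left(-2\right) - 40 \left(-2\right)\right) + 3 \left(-51\right)\right)^{2} = \left(\left(3 - 60 + 80\right) - 153\right)^{2} = \left(23 - 153\right)^{2} = \left(-130\right)^{2} = 16900$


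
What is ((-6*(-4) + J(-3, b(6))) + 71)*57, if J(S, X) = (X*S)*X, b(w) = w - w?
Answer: 5415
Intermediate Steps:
b(w) = 0
J(S, X) = S*X**2 (J(S, X) = (S*X)*X = S*X**2)
((-6*(-4) + J(-3, b(6))) + 71)*57 = ((-6*(-4) - 3*0**2) + 71)*57 = ((24 - 3*0) + 71)*57 = ((24 + 0) + 71)*57 = (24 + 71)*57 = 95*57 = 5415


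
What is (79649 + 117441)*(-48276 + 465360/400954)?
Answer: -1907436029031480/200477 ≈ -9.5145e+9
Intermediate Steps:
(79649 + 117441)*(-48276 + 465360/400954) = 197090*(-48276 + 465360*(1/400954)) = 197090*(-48276 + 232680/200477) = 197090*(-9677994972/200477) = -1907436029031480/200477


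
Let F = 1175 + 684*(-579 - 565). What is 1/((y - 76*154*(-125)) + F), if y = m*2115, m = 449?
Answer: 1/1631314 ≈ 6.1300e-7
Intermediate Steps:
y = 949635 (y = 449*2115 = 949635)
F = -781321 (F = 1175 + 684*(-1144) = 1175 - 782496 = -781321)
1/((y - 76*154*(-125)) + F) = 1/((949635 - 76*154*(-125)) - 781321) = 1/((949635 - 11704*(-125)) - 781321) = 1/((949635 - 1*(-1463000)) - 781321) = 1/((949635 + 1463000) - 781321) = 1/(2412635 - 781321) = 1/1631314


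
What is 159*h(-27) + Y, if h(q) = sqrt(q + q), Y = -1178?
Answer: -1178 + 477*I*sqrt(6) ≈ -1178.0 + 1168.4*I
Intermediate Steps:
h(q) = sqrt(2)*sqrt(q) (h(q) = sqrt(2*q) = sqrt(2)*sqrt(q))
159*h(-27) + Y = 159*(sqrt(2)*sqrt(-27)) - 1178 = 159*(sqrt(2)*(3*I*sqrt(3))) - 1178 = 159*(3*I*sqrt(6)) - 1178 = 477*I*sqrt(6) - 1178 = -1178 + 477*I*sqrt(6)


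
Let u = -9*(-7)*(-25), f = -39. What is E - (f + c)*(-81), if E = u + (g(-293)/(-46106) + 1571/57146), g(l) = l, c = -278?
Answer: -17950689397912/658693369 ≈ -27252.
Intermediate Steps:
u = -1575 (u = 63*(-25) = -1575)
E = -1037419762099/658693369 (E = -1575 + (-293/(-46106) + 1571/57146) = -1575 + (-293*(-1/46106) + 1571*(1/57146)) = -1575 + (293/46106 + 1571/57146) = -1575 + 22294076/658693369 = -1037419762099/658693369 ≈ -1575.0)
E - (f + c)*(-81) = -1037419762099/658693369 - (-39 - 278)*(-81) = -1037419762099/658693369 - (-317)*(-81) = -1037419762099/658693369 - 1*25677 = -1037419762099/658693369 - 25677 = -17950689397912/658693369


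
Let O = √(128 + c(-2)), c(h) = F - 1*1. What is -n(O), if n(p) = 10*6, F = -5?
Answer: -60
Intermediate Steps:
c(h) = -6 (c(h) = -5 - 1*1 = -5 - 1 = -6)
O = √122 (O = √(128 - 6) = √122 ≈ 11.045)
n(p) = 60
-n(O) = -1*60 = -60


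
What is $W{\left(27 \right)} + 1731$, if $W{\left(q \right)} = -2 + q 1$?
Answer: $1756$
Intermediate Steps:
$W{\left(q \right)} = -2 + q$
$W{\left(27 \right)} + 1731 = \left(-2 + 27\right) + 1731 = 25 + 1731 = 1756$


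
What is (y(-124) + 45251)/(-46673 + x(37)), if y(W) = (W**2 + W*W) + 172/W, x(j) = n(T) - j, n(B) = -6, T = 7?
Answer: -392675/241366 ≈ -1.6269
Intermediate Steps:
x(j) = -6 - j
y(W) = 2*W**2 + 172/W (y(W) = (W**2 + W**2) + 172/W = 2*W**2 + 172/W)
(y(-124) + 45251)/(-46673 + x(37)) = (2*(86 + (-124)**3)/(-124) + 45251)/(-46673 + (-6 - 1*37)) = (2*(-1/124)*(86 - 1906624) + 45251)/(-46673 + (-6 - 37)) = (2*(-1/124)*(-1906538) + 45251)/(-46673 - 43) = (953269/31 + 45251)/(-46716) = (2356050/31)*(-1/46716) = -392675/241366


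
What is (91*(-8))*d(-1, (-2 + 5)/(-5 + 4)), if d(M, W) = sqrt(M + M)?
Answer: -728*I*sqrt(2) ≈ -1029.5*I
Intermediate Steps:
d(M, W) = sqrt(2)*sqrt(M) (d(M, W) = sqrt(2*M) = sqrt(2)*sqrt(M))
(91*(-8))*d(-1, (-2 + 5)/(-5 + 4)) = (91*(-8))*(sqrt(2)*sqrt(-1)) = -728*sqrt(2)*I = -728*I*sqrt(2)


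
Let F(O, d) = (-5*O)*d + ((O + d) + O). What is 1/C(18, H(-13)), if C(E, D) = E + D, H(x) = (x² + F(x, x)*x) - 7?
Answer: 1/11672 ≈ 8.5675e-5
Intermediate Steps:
F(O, d) = d + 2*O - 5*O*d (F(O, d) = -5*O*d + (d + 2*O) = d + 2*O - 5*O*d)
H(x) = -7 + x² + x*(-5*x² + 3*x) (H(x) = (x² + (x + 2*x - 5*x*x)*x) - 7 = (x² + (x + 2*x - 5*x²)*x) - 7 = (x² + (-5*x² + 3*x)*x) - 7 = (x² + x*(-5*x² + 3*x)) - 7 = -7 + x² + x*(-5*x² + 3*x))
C(E, D) = D + E
1/C(18, H(-13)) = 1/((-7 - 5*(-13)³ + 4*(-13)²) + 18) = 1/((-7 - 5*(-2197) + 4*169) + 18) = 1/((-7 + 10985 + 676) + 18) = 1/(11654 + 18) = 1/11672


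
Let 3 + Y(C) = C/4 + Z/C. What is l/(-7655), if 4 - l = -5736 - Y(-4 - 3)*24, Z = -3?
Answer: -39454/53585 ≈ -0.73629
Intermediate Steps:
Y(C) = -3 - 3/C + C/4 (Y(C) = -3 + (C/4 - 3/C) = -3 + (-3/C + C/4) = -3 - 3/C + C/4)
l = 39454/7 (l = 4 - (-5736 - (-3 - 3/(-4 - 3) + (-4 - 3)/4)*24) = 4 - (-5736 - (-3 - 3/(-7) + (¼)*(-7))*24) = 4 - (-5736 - (-3 - 3*(-⅐) - 7/4)*24) = 4 - (-5736 - (-3 + 3/7 - 7/4)*24) = 4 - (-5736 - (-121)*24/28) = 4 - (-5736 - 1*(-726/7)) = 4 - (-5736 + 726/7) = 4 - 1*(-39426/7) = 4 + 39426/7 = 39454/7 ≈ 5636.3)
l/(-7655) = (39454/7)/(-7655) = (39454/7)*(-1/7655) = -39454/53585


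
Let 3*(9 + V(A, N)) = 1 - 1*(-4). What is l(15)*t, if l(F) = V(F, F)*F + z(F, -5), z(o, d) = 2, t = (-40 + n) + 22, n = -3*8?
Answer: 4536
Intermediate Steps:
n = -24
t = -42 (t = (-40 - 24) + 22 = -64 + 22 = -42)
V(A, N) = -22/3 (V(A, N) = -9 + (1 - 1*(-4))/3 = -9 + (1 + 4)/3 = -9 + (⅓)*5 = -9 + 5/3 = -22/3)
l(F) = 2 - 22*F/3 (l(F) = -22*F/3 + 2 = 2 - 22*F/3)
l(15)*t = (2 - 22/3*15)*(-42) = (2 - 110)*(-42) = -108*(-42) = 4536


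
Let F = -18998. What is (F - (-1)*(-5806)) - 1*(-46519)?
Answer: 21715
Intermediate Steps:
(F - (-1)*(-5806)) - 1*(-46519) = (-18998 - (-1)*(-5806)) - 1*(-46519) = (-18998 - 1*5806) + 46519 = (-18998 - 5806) + 46519 = -24804 + 46519 = 21715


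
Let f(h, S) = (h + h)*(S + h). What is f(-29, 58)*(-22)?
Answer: 37004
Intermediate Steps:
f(h, S) = 2*h*(S + h) (f(h, S) = (2*h)*(S + h) = 2*h*(S + h))
f(-29, 58)*(-22) = (2*(-29)*(58 - 29))*(-22) = (2*(-29)*29)*(-22) = -1682*(-22) = 37004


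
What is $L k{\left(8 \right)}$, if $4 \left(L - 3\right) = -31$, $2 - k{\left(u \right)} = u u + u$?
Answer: $\frac{665}{2} \approx 332.5$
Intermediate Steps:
$k{\left(u \right)} = 2 - u - u^{2}$ ($k{\left(u \right)} = 2 - \left(u u + u\right) = 2 - \left(u^{2} + u\right) = 2 - \left(u + u^{2}\right) = 2 - u - u^{2}$)
$L = - \frac{19}{4}$ ($L = 3 + \frac{1}{4} \left(-31\right) = 3 - \frac{31}{4} = - \frac{19}{4} \approx -4.75$)
$L k{\left(8 \right)} = - \frac{19 \left(2 - 8 - 8^{2}\right)}{4} = - \frac{19 \left(2 - 8 - 64\right)}{4} = \left(- \frac{19}{4}\right) \left(-70\right) = \frac{665}{2}$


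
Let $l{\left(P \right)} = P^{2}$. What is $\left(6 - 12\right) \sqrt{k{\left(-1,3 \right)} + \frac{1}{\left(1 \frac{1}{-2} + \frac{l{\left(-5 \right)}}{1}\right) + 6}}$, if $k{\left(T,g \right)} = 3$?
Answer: $- \frac{6 \sqrt{11285}}{61} \approx -10.449$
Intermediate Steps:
$\left(6 - 12\right) \sqrt{k{\left(-1,3 \right)} + \frac{1}{\left(1 \frac{1}{-2} + \frac{l{\left(-5 \right)}}{1}\right) + 6}} = \left(6 - 12\right) \sqrt{3 + \frac{1}{\left(1 \frac{1}{-2} + \frac{\left(-5\right)^{2}}{1}\right) + 6}} = - 6 \sqrt{3 + \frac{1}{\left(1 \left(- \frac{1}{2}\right) + 25 \cdot 1\right) + 6}} = - 6 \sqrt{3 + \frac{1}{\left(- \frac{1}{2} + 25\right) + 6}} = - 6 \sqrt{3 + \frac{1}{\frac{49}{2} + 6}} = - 6 \sqrt{3 + \frac{1}{\frac{61}{2}}} = - 6 \sqrt{3 + \frac{2}{61}} = - 6 \sqrt{\frac{185}{61}} = - 6 \frac{\sqrt{11285}}{61} = - \frac{6 \sqrt{11285}}{61}$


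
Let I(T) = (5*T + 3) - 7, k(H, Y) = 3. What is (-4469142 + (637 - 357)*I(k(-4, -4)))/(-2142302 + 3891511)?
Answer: -4466062/1749209 ≈ -2.5532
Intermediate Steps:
I(T) = -4 + 5*T (I(T) = (3 + 5*T) - 7 = -4 + 5*T)
(-4469142 + (637 - 357)*I(k(-4, -4)))/(-2142302 + 3891511) = (-4469142 + (637 - 357)*(-4 + 5*3))/(-2142302 + 3891511) = (-4469142 + 280*(-4 + 15))/1749209 = (-4469142 + 280*11)*(1/1749209) = (-4469142 + 3080)*(1/1749209) = -4466062*1/1749209 = -4466062/1749209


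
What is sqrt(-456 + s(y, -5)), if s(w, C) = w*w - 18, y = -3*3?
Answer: I*sqrt(393) ≈ 19.824*I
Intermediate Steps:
y = -9
s(w, C) = -18 + w**2 (s(w, C) = w**2 - 18 = -18 + w**2)
sqrt(-456 + s(y, -5)) = sqrt(-456 + (-18 + (-9)**2)) = sqrt(-456 + (-18 + 81)) = sqrt(-456 + 63) = sqrt(-393) = I*sqrt(393)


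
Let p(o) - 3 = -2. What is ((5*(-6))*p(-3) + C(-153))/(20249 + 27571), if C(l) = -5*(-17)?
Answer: 11/9564 ≈ 0.0011501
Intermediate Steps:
p(o) = 1 (p(o) = 3 - 2 = 1)
C(l) = 85
((5*(-6))*p(-3) + C(-153))/(20249 + 27571) = ((5*(-6))*1 + 85)/(20249 + 27571) = (-30*1 + 85)/47820 = (-30 + 85)*(1/47820) = 55*(1/47820) = 11/9564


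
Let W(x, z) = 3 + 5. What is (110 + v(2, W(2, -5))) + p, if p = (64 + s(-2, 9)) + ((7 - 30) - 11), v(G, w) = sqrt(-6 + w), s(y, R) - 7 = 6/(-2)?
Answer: 144 + sqrt(2) ≈ 145.41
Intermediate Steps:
s(y, R) = 4 (s(y, R) = 7 + 6/(-2) = 7 + 6*(-1/2) = 7 - 3 = 4)
W(x, z) = 8
p = 34 (p = (64 + 4) + ((7 - 30) - 11) = 68 + (-23 - 11) = 68 - 34 = 34)
(110 + v(2, W(2, -5))) + p = (110 + sqrt(-6 + 8)) + 34 = (110 + sqrt(2)) + 34 = 144 + sqrt(2)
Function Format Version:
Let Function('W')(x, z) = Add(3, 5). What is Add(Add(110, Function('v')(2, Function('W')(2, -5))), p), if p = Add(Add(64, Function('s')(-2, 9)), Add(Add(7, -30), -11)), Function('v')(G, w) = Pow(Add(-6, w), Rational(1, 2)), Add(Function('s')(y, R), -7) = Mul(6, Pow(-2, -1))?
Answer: Add(144, Pow(2, Rational(1, 2))) ≈ 145.41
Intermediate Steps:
Function('s')(y, R) = 4 (Function('s')(y, R) = Add(7, Mul(6, Pow(-2, -1))) = Add(7, Mul(6, Rational(-1, 2))) = Add(7, -3) = 4)
Function('W')(x, z) = 8
p = 34 (p = Add(Add(64, 4), Add(Add(7, -30), -11)) = Add(68, Add(-23, -11)) = Add(68, -34) = 34)
Add(Add(110, Function('v')(2, Function('W')(2, -5))), p) = Add(Add(110, Pow(Add(-6, 8), Rational(1, 2))), 34) = Add(Add(110, Pow(2, Rational(1, 2))), 34) = Add(144, Pow(2, Rational(1, 2)))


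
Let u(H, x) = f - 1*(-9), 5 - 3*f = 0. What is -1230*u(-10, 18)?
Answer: -13120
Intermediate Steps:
f = 5/3 (f = 5/3 - ⅓*0 = 5/3 + 0 = 5/3 ≈ 1.6667)
u(H, x) = 32/3 (u(H, x) = 5/3 - 1*(-9) = 5/3 + 9 = 32/3)
-1230*u(-10, 18) = -1230*32/3 = -13120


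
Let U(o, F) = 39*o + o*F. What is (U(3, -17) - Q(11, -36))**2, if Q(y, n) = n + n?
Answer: 19044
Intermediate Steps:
Q(y, n) = 2*n
U(o, F) = 39*o + F*o
(U(3, -17) - Q(11, -36))**2 = (3*(39 - 17) - 2*(-36))**2 = (3*22 - 1*(-72))**2 = (66 + 72)**2 = 138**2 = 19044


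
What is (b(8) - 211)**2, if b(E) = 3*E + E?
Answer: 32041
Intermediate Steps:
b(E) = 4*E
(b(8) - 211)**2 = (4*8 - 211)**2 = (32 - 211)**2 = (-179)**2 = 32041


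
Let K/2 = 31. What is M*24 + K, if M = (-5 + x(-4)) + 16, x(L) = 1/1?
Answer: 350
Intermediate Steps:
K = 62 (K = 2*31 = 62)
x(L) = 1
M = 12 (M = (-5 + 1) + 16 = -4 + 16 = 12)
M*24 + K = 12*24 + 62 = 288 + 62 = 350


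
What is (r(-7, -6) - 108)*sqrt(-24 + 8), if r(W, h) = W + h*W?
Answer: -292*I ≈ -292.0*I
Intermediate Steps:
r(W, h) = W + W*h
(r(-7, -6) - 108)*sqrt(-24 + 8) = (-7*(1 - 6) - 108)*sqrt(-24 + 8) = (-7*(-5) - 108)*sqrt(-16) = (35 - 108)*(4*I) = -292*I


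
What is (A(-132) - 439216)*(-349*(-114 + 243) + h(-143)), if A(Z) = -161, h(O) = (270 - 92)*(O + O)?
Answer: 42148996233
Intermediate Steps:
h(O) = 356*O (h(O) = 178*(2*O) = 356*O)
(A(-132) - 439216)*(-349*(-114 + 243) + h(-143)) = (-161 - 439216)*(-349*(-114 + 243) + 356*(-143)) = -439377*(-349*129 - 50908) = -439377*(-45021 - 50908) = -439377*(-95929) = 42148996233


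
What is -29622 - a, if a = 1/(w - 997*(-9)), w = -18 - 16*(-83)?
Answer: -304603027/10283 ≈ -29622.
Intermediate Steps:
w = 1310 (w = -18 + 1328 = 1310)
a = 1/10283 (a = 1/(1310 - 997*(-9)) = 1/(1310 + 8973) = 1/10283 ≈ 9.7248e-5)
-29622 - a = -29622 - 1*1/10283 = -29622 - 1/10283 = -304603027/10283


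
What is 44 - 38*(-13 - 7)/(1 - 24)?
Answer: 252/23 ≈ 10.957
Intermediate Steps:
44 - 38*(-13 - 7)/(1 - 24) = 44 - (-760)/(-23) = 44 - (-760)*(-1)/23 = 44 - 38*20/23 = 44 - 760/23 = 252/23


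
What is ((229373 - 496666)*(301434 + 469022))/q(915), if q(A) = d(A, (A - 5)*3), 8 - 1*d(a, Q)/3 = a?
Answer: 205937495608/2721 ≈ 7.5684e+7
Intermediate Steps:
d(a, Q) = 24 - 3*a
q(A) = 24 - 3*A
((229373 - 496666)*(301434 + 469022))/q(915) = ((229373 - 496666)*(301434 + 469022))/(24 - 3*915) = (-267293*770456)/(24 - 2745) = -205937495608/(-2721) = -205937495608*(-1/2721) = 205937495608/2721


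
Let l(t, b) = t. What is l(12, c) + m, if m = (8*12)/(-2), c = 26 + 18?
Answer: -36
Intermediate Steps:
c = 44
m = -48 (m = 96*(-1/2) = -48)
l(12, c) + m = 12 - 48 = -36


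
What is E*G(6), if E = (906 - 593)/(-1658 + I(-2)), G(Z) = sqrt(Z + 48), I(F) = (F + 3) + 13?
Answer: -313*sqrt(6)/548 ≈ -1.3991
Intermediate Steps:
I(F) = 16 + F (I(F) = (3 + F) + 13 = 16 + F)
G(Z) = sqrt(48 + Z)
E = -313/1644 (E = (906 - 593)/(-1658 + (16 - 2)) = 313/(-1658 + 14) = 313/(-1644) = 313*(-1/1644) = -313/1644 ≈ -0.19039)
E*G(6) = -313*sqrt(48 + 6)/1644 = -313*sqrt(6)/548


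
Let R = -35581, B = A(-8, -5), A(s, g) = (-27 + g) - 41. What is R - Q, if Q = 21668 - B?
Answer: -57322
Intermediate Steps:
A(s, g) = -68 + g
B = -73 (B = -68 - 5 = -73)
Q = 21741 (Q = 21668 - 1*(-73) = 21668 + 73 = 21741)
R - Q = -35581 - 1*21741 = -35581 - 21741 = -57322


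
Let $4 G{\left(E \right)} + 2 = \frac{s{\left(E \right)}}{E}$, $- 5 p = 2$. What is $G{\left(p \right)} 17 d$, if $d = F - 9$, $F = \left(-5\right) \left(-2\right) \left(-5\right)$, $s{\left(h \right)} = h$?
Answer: $\frac{1003}{4} \approx 250.75$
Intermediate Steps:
$p = - \frac{2}{5}$ ($p = \left(- \frac{1}{5}\right) 2 = - \frac{2}{5} \approx -0.4$)
$F = -50$ ($F = 10 \left(-5\right) = -50$)
$G{\left(E \right)} = - \frac{1}{4}$ ($G{\left(E \right)} = - \frac{1}{2} + \frac{E \frac{1}{E}}{4} = - \frac{1}{2} + \frac{1}{4} \cdot 1 = - \frac{1}{2} + \frac{1}{4} = - \frac{1}{4}$)
$d = -59$ ($d = -50 - 9 = -59$)
$G{\left(p \right)} 17 d = \left(- \frac{1}{4}\right) 17 \left(-59\right) = \left(- \frac{17}{4}\right) \left(-59\right) = \frac{1003}{4}$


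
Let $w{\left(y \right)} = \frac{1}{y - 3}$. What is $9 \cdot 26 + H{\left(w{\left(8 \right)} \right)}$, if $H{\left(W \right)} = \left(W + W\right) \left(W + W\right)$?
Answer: $\frac{5854}{25} \approx 234.16$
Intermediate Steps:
$w{\left(y \right)} = \frac{1}{-3 + y}$
$H{\left(W \right)} = 4 W^{2}$ ($H{\left(W \right)} = 2 W 2 W = 4 W^{2}$)
$9 \cdot 26 + H{\left(w{\left(8 \right)} \right)} = 9 \cdot 26 + 4 \left(\frac{1}{-3 + 8}\right)^{2} = 234 + 4 \left(\frac{1}{5}\right)^{2} = 234 + \frac{4}{25} = \frac{5854}{25}$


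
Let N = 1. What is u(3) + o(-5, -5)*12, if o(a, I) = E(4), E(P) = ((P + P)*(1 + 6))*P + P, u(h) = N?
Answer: 2737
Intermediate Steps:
u(h) = 1
E(P) = P + 14*P**2 (E(P) = ((2*P)*7)*P + P = (14*P)*P + P = 14*P**2 + P = P + 14*P**2)
o(a, I) = 228 (o(a, I) = 4*(1 + 14*4) = 4*(1 + 56) = 4*57 = 228)
u(3) + o(-5, -5)*12 = 1 + 228*12 = 1 + 2736 = 2737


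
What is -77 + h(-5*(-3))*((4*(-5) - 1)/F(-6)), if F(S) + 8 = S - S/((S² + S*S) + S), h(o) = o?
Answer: -924/17 ≈ -54.353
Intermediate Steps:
F(S) = -8 + S - S/(S + 2*S²) (F(S) = -8 + (S - S/((S² + S*S) + S)) = -8 + (S - S/((S² + S²) + S)) = -8 + (S - S/(2*S² + S)) = -8 + (S - S/(S + 2*S²)) = -8 + S - S/(S + 2*S²))
-77 + h(-5*(-3))*((4*(-5) - 1)/F(-6)) = -77 + (-5*(-3))*((4*(-5) - 1)/(((-9 - 15*(-6) + 2*(-6)²)/(1 + 2*(-6))))) = -77 + 15*((-20 - 1)/(((-9 + 90 + 2*36)/(1 - 12)))) = -77 + 15*(-21*(-11/(-9 + 90 + 72))) = -77 + 15*(-21/((-1/11*153))) = -77 + 15*(-21/(-153/11)) = -77 + 15*(-21*(-11/153)) = -77 + 15*(77/51) = -77 + 385/17 = -924/17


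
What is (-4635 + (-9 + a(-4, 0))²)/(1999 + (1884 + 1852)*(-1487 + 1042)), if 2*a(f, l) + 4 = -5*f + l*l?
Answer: 4634/1660521 ≈ 0.0027907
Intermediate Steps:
a(f, l) = -2 + l²/2 - 5*f/2 (a(f, l) = -2 + (-5*f + l*l)/2 = -2 + (-5*f + l²)/2 = -2 + (l² - 5*f)/2 = -2 + (l²/2 - 5*f/2) = -2 + l²/2 - 5*f/2)
(-4635 + (-9 + a(-4, 0))²)/(1999 + (1884 + 1852)*(-1487 + 1042)) = (-4635 + (-9 + (-2 + (½)*0² - 5/2*(-4)))²)/(1999 + (1884 + 1852)*(-1487 + 1042)) = (-4635 + (-9 + (-2 + (½)*0 + 10))²)/(1999 + 3736*(-445)) = (-4635 + (-9 + (-2 + 0 + 10))²)/(1999 - 1662520) = (-4635 + (-9 + 8)²)/(-1660521) = (-4635 + (-1)²)*(-1/1660521) = (-4635 + 1)*(-1/1660521) = -4634*(-1/1660521) = 4634/1660521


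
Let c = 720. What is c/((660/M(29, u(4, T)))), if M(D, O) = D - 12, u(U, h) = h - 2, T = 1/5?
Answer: 204/11 ≈ 18.545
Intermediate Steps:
T = 1/5 ≈ 0.20000
u(U, h) = -2 + h
M(D, O) = -12 + D
c/((660/M(29, u(4, T)))) = 720/((660/(-12 + 29))) = 720/((660/17)) = 720/((660*(1/17))) = 720/(660/17) = 720*(17/660) = 204/11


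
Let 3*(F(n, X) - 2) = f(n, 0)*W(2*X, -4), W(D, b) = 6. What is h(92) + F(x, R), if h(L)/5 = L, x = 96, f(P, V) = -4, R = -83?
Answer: 454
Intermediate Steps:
h(L) = 5*L
F(n, X) = -6 (F(n, X) = 2 + (-4*6)/3 = 2 + (⅓)*(-24) = 2 - 8 = -6)
h(92) + F(x, R) = 5*92 - 6 = 460 - 6 = 454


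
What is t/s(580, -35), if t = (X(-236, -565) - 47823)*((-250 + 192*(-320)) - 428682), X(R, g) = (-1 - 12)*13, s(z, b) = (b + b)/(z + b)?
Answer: -183228478544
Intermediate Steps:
s(z, b) = 2*b/(b + z) (s(z, b) = (2*b)/(b + z) = 2*b/(b + z))
X(R, g) = -169 (X(R, g) = -13*13 = -169)
t = 23533933024 (t = (-169 - 47823)*((-250 + 192*(-320)) - 428682) = -47992*((-250 - 61440) - 428682) = -47992*(-61690 - 428682) = -47992*(-490372) = 23533933024)
t/s(580, -35) = 23533933024/((2*(-35)/(-35 + 580))) = 23533933024/((2*(-35)/545)) = 23533933024/((2*(-35)*(1/545))) = 23533933024/(-14/109) = 23533933024*(-109/14) = -183228478544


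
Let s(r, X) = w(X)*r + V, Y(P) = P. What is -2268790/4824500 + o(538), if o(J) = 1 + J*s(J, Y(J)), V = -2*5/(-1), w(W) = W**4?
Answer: 11698925214136259097371/482450 ≈ 2.4249e+16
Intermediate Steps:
V = 10 (V = -10*(-1) = 10)
s(r, X) = 10 + r*X**4 (s(r, X) = X**4*r + 10 = r*X**4 + 10 = 10 + r*X**4)
o(J) = 1 + J*(10 + J**5) (o(J) = 1 + J*(10 + J*J**4) = 1 + J*(10 + J**5))
-2268790/4824500 + o(538) = -2268790/4824500 + (1 + 538*(10 + 538**5)) = -2268790*1/4824500 + (1 + 538*(10 + 45072472075168)) = -226879/482450 + (1 + 538*45072472075178) = -226879/482450 + (1 + 24248989976445764) = -226879/482450 + 24248989976445765 = 11698925214136259097371/482450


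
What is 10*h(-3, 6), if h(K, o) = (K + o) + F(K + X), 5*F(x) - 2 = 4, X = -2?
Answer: 42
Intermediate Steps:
F(x) = 6/5 (F(x) = ⅖ + (⅕)*4 = ⅖ + ⅘ = 6/5)
h(K, o) = 6/5 + K + o (h(K, o) = (K + o) + 6/5 = 6/5 + K + o)
10*h(-3, 6) = 10*(6/5 - 3 + 6) = 10*(21/5) = 42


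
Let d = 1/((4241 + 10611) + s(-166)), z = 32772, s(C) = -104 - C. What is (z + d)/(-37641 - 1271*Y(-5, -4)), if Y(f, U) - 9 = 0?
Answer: -488761609/731979120 ≈ -0.66773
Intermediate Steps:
Y(f, U) = 9 (Y(f, U) = 9 + 0 = 9)
d = 1/14914 (d = 1/((4241 + 10611) + (-104 - 1*(-166))) = 1/(14852 + (-104 + 166)) = 1/(14852 + 62) = 1/14914 ≈ 6.7051e-5)
(z + d)/(-37641 - 1271*Y(-5, -4)) = (32772 + 1/14914)/(-37641 - 1271*9) = 488761609/(14914*(-37641 - 11439)) = (488761609/14914)/(-49080) = (488761609/14914)*(-1/49080) = -488761609/731979120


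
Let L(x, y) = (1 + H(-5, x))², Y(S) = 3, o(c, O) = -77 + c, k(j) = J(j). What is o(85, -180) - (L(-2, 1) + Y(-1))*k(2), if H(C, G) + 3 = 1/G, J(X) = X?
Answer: -21/2 ≈ -10.500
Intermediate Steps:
k(j) = j
H(C, G) = -3 + 1/G
L(x, y) = (-2 + 1/x)² (L(x, y) = (1 + (-3 + 1/x))² = (-2 + 1/x)²)
o(85, -180) - (L(-2, 1) + Y(-1))*k(2) = (-77 + 85) - ((-1 + 2*(-2))²/(-2)² + 3)*2 = 8 - ((-1 - 4)²/4 + 3)*2 = 8 - ((¼)*(-5)² + 3)*2 = 8 - ((¼)*25 + 3)*2 = 8 - (25/4 + 3)*2 = 8 - 37*2/4 = 8 - 1*37/2 = 8 - 37/2 = -21/2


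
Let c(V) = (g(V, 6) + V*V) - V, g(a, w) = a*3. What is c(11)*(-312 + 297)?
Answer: -2145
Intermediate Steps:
g(a, w) = 3*a
c(V) = V**2 + 2*V (c(V) = (3*V + V*V) - V = (3*V + V**2) - V = (V**2 + 3*V) - V = V**2 + 2*V)
c(11)*(-312 + 297) = (11*(2 + 11))*(-312 + 297) = (11*13)*(-15) = 143*(-15) = -2145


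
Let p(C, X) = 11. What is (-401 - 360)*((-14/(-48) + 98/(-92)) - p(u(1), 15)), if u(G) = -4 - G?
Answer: 4945739/552 ≈ 8959.7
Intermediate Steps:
(-401 - 360)*((-14/(-48) + 98/(-92)) - p(u(1), 15)) = (-401 - 360)*((-14/(-48) + 98/(-92)) - 1*11) = -761*((-14*(-1/48) + 98*(-1/92)) - 11) = -761*((7/24 - 49/46) - 11) = -761*(-427/552 - 11) = -761*(-6499/552) = 4945739/552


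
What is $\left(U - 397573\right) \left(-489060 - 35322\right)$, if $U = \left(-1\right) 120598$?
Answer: $271719545322$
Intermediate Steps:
$U = -120598$
$\left(U - 397573\right) \left(-489060 - 35322\right) = \left(-120598 - 397573\right) \left(-489060 - 35322\right) = \left(-518171\right) \left(-524382\right) = 271719545322$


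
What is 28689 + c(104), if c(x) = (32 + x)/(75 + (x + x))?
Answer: 8119123/283 ≈ 28689.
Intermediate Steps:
c(x) = (32 + x)/(75 + 2*x)
28689 + c(104) = 28689 + (32 + 104)/(75 + 2*104) = 28689 + 136/(75 + 208) = 28689 + 136/283 = 8119123/283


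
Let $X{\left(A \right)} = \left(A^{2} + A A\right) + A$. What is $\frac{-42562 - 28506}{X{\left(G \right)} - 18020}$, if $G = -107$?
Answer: $- \frac{71068}{4771} \approx -14.896$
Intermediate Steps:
$X{\left(A \right)} = A + 2 A^{2}$ ($X{\left(A \right)} = \left(A^{2} + A^{2}\right) + A = 2 A^{2} + A = A + 2 A^{2}$)
$\frac{-42562 - 28506}{X{\left(G \right)} - 18020} = \frac{-42562 - 28506}{- 107 \left(1 + 2 \left(-107\right)\right) - 18020} = - \frac{71068}{- 107 \left(1 - 214\right) - 18020} = - \frac{71068}{\left(-107\right) \left(-213\right) - 18020} = - \frac{71068}{22791 - 18020} = - \frac{71068}{4771}$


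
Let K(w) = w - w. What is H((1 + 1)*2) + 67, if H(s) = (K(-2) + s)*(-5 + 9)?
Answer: 83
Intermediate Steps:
K(w) = 0
H(s) = 4*s (H(s) = (0 + s)*(-5 + 9) = s*4 = 4*s)
H((1 + 1)*2) + 67 = 4*((1 + 1)*2) + 67 = 4*(2*2) + 67 = 4*4 + 67 = 16 + 67 = 83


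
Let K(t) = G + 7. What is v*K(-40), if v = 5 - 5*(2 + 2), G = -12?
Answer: 75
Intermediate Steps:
v = -15 (v = 5 - 5*4 = 5 - 20 = -15)
K(t) = -5 (K(t) = -12 + 7 = -5)
v*K(-40) = -15*(-5) = 75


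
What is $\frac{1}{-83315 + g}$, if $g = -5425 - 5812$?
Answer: $- \frac{1}{94552} \approx -1.0576 \cdot 10^{-5}$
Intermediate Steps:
$g = -11237$ ($g = -5425 - 5812 = -11237$)
$\frac{1}{-83315 + g} = \frac{1}{-83315 - 11237} = \frac{1}{-94552} = - \frac{1}{94552}$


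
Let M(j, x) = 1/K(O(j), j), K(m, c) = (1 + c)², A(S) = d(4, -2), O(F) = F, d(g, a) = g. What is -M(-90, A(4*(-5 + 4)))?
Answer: -1/7921 ≈ -0.00012625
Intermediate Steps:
A(S) = 4
M(j, x) = (1 + j)⁻² (M(j, x) = 1/((1 + j)²) = (1 + j)⁻²)
-M(-90, A(4*(-5 + 4))) = -1/(1 - 90)² = -1/(-89)² = -1*1/7921 = -1/7921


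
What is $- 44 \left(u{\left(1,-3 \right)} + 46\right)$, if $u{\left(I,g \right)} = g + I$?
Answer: $-1936$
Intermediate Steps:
$u{\left(I,g \right)} = I + g$
$- 44 \left(u{\left(1,-3 \right)} + 46\right) = - 44 \left(\left(1 - 3\right) + 46\right) = - 44 \left(-2 + 46\right) = \left(-44\right) 44 = -1936$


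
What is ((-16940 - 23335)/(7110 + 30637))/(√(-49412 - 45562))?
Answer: 13425*I*√94974/1194994526 ≈ 0.0034622*I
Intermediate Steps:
((-16940 - 23335)/(7110 + 30637))/(√(-49412 - 45562)) = (-40275/37747)/(√(-94974)) = (-40275*1/37747)/((I*√94974)) = -(-13425)*I*√94974/1194994526 = 13425*I*√94974/1194994526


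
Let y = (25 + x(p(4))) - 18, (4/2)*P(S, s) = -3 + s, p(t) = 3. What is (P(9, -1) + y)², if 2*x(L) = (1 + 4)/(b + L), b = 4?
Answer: 5625/196 ≈ 28.699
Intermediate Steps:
P(S, s) = -3/2 + s/2 (P(S, s) = (-3 + s)/2 = -3/2 + s/2)
x(L) = 5/(2*(4 + L)) (x(L) = ((1 + 4)/(4 + L))/2 = (5/(4 + L))/2 = 5/(2*(4 + L)))
y = 103/14 (y = (25 + 5/(2*(4 + 3))) - 18 = (25 + (5/2)/7) - 18 = (25 + (5/2)*(⅐)) - 18 = (25 + 5/14) - 18 = 355/14 - 18 = 103/14 ≈ 7.3571)
(P(9, -1) + y)² = ((-3/2 + (½)*(-1)) + 103/14)² = ((-3/2 - ½) + 103/14)² = (-2 + 103/14)² = (75/14)² = 5625/196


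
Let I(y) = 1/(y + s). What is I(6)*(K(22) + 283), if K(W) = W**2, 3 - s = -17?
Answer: 59/2 ≈ 29.500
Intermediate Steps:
s = 20 (s = 3 - 1*(-17) = 3 + 17 = 20)
I(y) = 1/(20 + y) (I(y) = 1/(y + 20) = 1/(20 + y))
I(6)*(K(22) + 283) = (22**2 + 283)/(20 + 6) = (484 + 283)/26 = (1/26)*767 = 59/2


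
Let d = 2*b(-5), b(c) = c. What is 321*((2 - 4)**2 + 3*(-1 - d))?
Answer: 9951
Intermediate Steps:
d = -10 (d = 2*(-5) = -10)
321*((2 - 4)**2 + 3*(-1 - d)) = 321*((2 - 4)**2 + 3*(-1 - 1*(-10))) = 321*((-2)**2 + 3*(-1 + 10)) = 321*(4 + 3*9) = 321*(4 + 27) = 321*31 = 9951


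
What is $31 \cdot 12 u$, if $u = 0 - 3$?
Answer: $-1116$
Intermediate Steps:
$u = -3$ ($u = 0 - 3 = -3$)
$31 \cdot 12 u = 31 \cdot 12 \left(-3\right) = 372 \left(-3\right) = -1116$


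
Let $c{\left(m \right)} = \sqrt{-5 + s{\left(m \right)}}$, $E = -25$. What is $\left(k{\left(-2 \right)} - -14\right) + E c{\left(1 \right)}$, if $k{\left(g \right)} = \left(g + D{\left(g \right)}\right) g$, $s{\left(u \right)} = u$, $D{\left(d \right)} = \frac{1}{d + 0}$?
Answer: $19 - 50 i \approx 19.0 - 50.0 i$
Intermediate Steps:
$D{\left(d \right)} = \frac{1}{d}$
$k{\left(g \right)} = g \left(g + \frac{1}{g}\right)$ ($k{\left(g \right)} = \left(g + \frac{1}{g}\right) g = g \left(g + \frac{1}{g}\right)$)
$c{\left(m \right)} = \sqrt{-5 + m}$
$\left(k{\left(-2 \right)} - -14\right) + E c{\left(1 \right)} = \left(\left(1 + \left(-2\right)^{2}\right) - -14\right) - 25 \sqrt{-5 + 1} = \left(\left(1 + 4\right) + 14\right) - 25 \sqrt{-4} = \left(5 + 14\right) - 25 \cdot 2 i = 19 - 50 i$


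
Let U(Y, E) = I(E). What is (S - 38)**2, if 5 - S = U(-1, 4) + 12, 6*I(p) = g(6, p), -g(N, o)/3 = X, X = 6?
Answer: 1764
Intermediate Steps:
g(N, o) = -18 (g(N, o) = -3*6 = -18)
I(p) = -3 (I(p) = (1/6)*(-18) = -3)
U(Y, E) = -3
S = -4 (S = 5 - (-3 + 12) = 5 - 1*9 = 5 - 9 = -4)
(S - 38)**2 = (-4 - 38)**2 = (-42)**2 = 1764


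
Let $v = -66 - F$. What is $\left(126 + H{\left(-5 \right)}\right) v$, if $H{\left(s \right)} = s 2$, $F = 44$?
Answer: $-12760$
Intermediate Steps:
$H{\left(s \right)} = 2 s$
$v = -110$ ($v = -66 - 44 = -110$)
$\left(126 + H{\left(-5 \right)}\right) v = \left(126 + 2 \left(-5\right)\right) \left(-110\right) = \left(126 - 10\right) \left(-110\right) = 116 \left(-110\right) = -12760$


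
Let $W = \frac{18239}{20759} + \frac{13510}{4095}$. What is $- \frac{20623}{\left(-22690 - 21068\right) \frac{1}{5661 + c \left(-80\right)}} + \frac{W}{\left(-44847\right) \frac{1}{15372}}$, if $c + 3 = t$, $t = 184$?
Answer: $- \frac{1710903113430463}{411492661866} \approx -4157.8$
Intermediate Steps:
$c = 181$ ($c = -3 + 184 = 181$)
$W = \frac{10146937}{2428803}$ ($W = 18239 \cdot \frac{1}{20759} + 13510 \cdot \frac{1}{4095} = \frac{18239}{20759} + \frac{386}{117} = \frac{10146937}{2428803} \approx 4.1777$)
$- \frac{20623}{\left(-22690 - 21068\right) \frac{1}{5661 + c \left(-80\right)}} + \frac{W}{\left(-44847\right) \frac{1}{15372}} = - \frac{20623}{\left(-22690 - 21068\right) \frac{1}{5661 + 181 \left(-80\right)}} + \frac{10146937}{2428803 \left(- \frac{44847}{15372}\right)} = - \frac{20623}{\left(-43758\right) \frac{1}{5661 - 14480}} + \frac{10146937}{2428803 \left(\left(-44847\right) \frac{1}{15372}\right)} = - \frac{20623}{\left(-43758\right) \frac{1}{-8819}} + \frac{10146937}{2428803 \left(- \frac{4983}{1708}\right)} = - \frac{20623}{\left(-43758\right) \left(- \frac{1}{8819}\right)} + \frac{10146937}{2428803} \left(- \frac{1708}{4983}\right) = - \frac{20623}{\frac{43758}{8819}} - \frac{17330968396}{12102725349} = \left(-20623\right) \frac{8819}{43758} - \frac{17330968396}{12102725349} = - \frac{181874237}{43758} - \frac{17330968396}{12102725349} = - \frac{1710903113430463}{411492661866}$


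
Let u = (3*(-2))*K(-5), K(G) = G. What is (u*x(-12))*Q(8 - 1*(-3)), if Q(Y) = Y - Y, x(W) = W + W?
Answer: 0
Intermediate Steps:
x(W) = 2*W
Q(Y) = 0
u = 30 (u = (3*(-2))*(-5) = -6*(-5) = 30)
(u*x(-12))*Q(8 - 1*(-3)) = (30*(2*(-12)))*0 = (30*(-24))*0 = -720*0 = 0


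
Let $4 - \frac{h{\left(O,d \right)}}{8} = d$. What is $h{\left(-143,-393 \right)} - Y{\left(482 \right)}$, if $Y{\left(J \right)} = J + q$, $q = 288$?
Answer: $2406$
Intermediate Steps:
$h{\left(O,d \right)} = 32 - 8 d$
$Y{\left(J \right)} = 288 + J$ ($Y{\left(J \right)} = J + 288 = 288 + J$)
$h{\left(-143,-393 \right)} - Y{\left(482 \right)} = \left(32 - -3144\right) - \left(288 + 482\right) = \left(32 + 3144\right) - 770 = 3176 - 770 = 2406$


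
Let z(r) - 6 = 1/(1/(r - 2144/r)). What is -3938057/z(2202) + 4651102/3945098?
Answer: -8546928507324857/4793167826864 ≈ -1783.1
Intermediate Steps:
z(r) = 6 + r - 2144/r (z(r) = 6 + 1/(1/(r - 2144/r)) = 6 + (r - 2144/r) = 6 + r - 2144/r)
-3938057/z(2202) + 4651102/3945098 = -3938057/(6 + 2202 - 2144/2202) + 4651102/3945098 = -3938057/(6 + 2202 - 2144*1/2202) + 4651102*(1/3945098) = -3938057/(6 + 2202 - 1072/1101) + 2325551/1972549 = -3938057/2429936/1101 + 2325551/1972549 = -3938057*1101/2429936 + 2325551/1972549 = -4335800757/2429936 + 2325551/1972549 = -8546928507324857/4793167826864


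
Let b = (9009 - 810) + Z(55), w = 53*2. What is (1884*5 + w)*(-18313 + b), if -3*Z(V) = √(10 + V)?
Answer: -96345964 - 9526*√65/3 ≈ -9.6372e+7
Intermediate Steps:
Z(V) = -√(10 + V)/3
w = 106
b = 8199 - √65/3 (b = (9009 - 810) - √(10 + 55)/3 = 8199 - √65/3 ≈ 8196.3)
(1884*5 + w)*(-18313 + b) = (1884*5 + 106)*(-18313 + (8199 - √65/3)) = (9420 + 106)*(-10114 - √65/3) = 9526*(-10114 - √65/3) = -96345964 - 9526*√65/3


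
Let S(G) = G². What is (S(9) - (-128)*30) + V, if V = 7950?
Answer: 11871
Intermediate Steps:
(S(9) - (-128)*30) + V = (9² - (-128)*30) + 7950 = (81 - 1*(-3840)) + 7950 = (81 + 3840) + 7950 = 3921 + 7950 = 11871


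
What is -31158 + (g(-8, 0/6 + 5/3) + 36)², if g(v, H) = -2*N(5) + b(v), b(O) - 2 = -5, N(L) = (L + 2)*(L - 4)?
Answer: -30797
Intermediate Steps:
N(L) = (-4 + L)*(2 + L) (N(L) = (2 + L)*(-4 + L) = (-4 + L)*(2 + L))
b(O) = -3 (b(O) = 2 - 5 = -3)
g(v, H) = -17 (g(v, H) = -2*(-8 + 5² - 2*5) - 3 = -2*(-8 + 25 - 10) - 3 = -2*7 - 3 = -14 - 3 = -17)
-31158 + (g(-8, 0/6 + 5/3) + 36)² = -31158 + (-17 + 36)² = -31158 + 19² = -31158 + 361 = -30797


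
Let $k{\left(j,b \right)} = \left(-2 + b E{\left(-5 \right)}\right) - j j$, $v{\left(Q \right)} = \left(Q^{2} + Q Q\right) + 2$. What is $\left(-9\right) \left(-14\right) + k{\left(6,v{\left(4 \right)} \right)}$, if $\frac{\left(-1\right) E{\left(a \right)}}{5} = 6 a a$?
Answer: $-25412$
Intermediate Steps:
$v{\left(Q \right)} = 2 + 2 Q^{2}$ ($v{\left(Q \right)} = \left(Q^{2} + Q^{2}\right) + 2 = 2 Q^{2} + 2 = 2 + 2 Q^{2}$)
$E{\left(a \right)} = - 30 a^{2}$ ($E{\left(a \right)} = - 5 \cdot 6 a a = - 5 \cdot 6 a^{2} = - 30 a^{2}$)
$k{\left(j,b \right)} = -2 - j^{2} - 750 b$ ($k{\left(j,b \right)} = \left(-2 + b \left(- 30 \left(-5\right)^{2}\right)\right) - j j = \left(-2 + b \left(\left(-30\right) 25\right)\right) - j^{2} = \left(-2 + b \left(-750\right)\right) - j^{2} = \left(-2 - 750 b\right) - j^{2} = -2 - j^{2} - 750 b$)
$\left(-9\right) \left(-14\right) + k{\left(6,v{\left(4 \right)} \right)} = \left(-9\right) \left(-14\right) - \left(38 + 750 \left(2 + 2 \cdot 4^{2}\right)\right) = 126 - \left(38 + 750 \left(2 + 2 \cdot 16\right)\right) = 126 - \left(38 + 750 \left(2 + 32\right)\right) = 126 - 25538 = -25412$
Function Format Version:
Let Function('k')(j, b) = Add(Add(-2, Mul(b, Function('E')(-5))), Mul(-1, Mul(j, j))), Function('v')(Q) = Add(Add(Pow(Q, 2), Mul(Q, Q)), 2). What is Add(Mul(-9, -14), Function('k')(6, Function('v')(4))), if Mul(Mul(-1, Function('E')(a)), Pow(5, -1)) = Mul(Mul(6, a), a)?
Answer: -25412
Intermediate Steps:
Function('v')(Q) = Add(2, Mul(2, Pow(Q, 2))) (Function('v')(Q) = Add(Add(Pow(Q, 2), Pow(Q, 2)), 2) = Add(Mul(2, Pow(Q, 2)), 2) = Add(2, Mul(2, Pow(Q, 2))))
Function('E')(a) = Mul(-30, Pow(a, 2)) (Function('E')(a) = Mul(-5, Mul(Mul(6, a), a)) = Mul(-5, Mul(6, Pow(a, 2))) = Mul(-30, Pow(a, 2)))
Function('k')(j, b) = Add(-2, Mul(-1, Pow(j, 2)), Mul(-750, b)) (Function('k')(j, b) = Add(Add(-2, Mul(b, Mul(-30, Pow(-5, 2)))), Mul(-1, Mul(j, j))) = Add(Add(-2, Mul(b, Mul(-30, 25))), Mul(-1, Pow(j, 2))) = Add(Add(-2, Mul(b, -750)), Mul(-1, Pow(j, 2))) = Add(Add(-2, Mul(-750, b)), Mul(-1, Pow(j, 2))) = Add(-2, Mul(-1, Pow(j, 2)), Mul(-750, b)))
Add(Mul(-9, -14), Function('k')(6, Function('v')(4))) = Add(Mul(-9, -14), Add(-2, Mul(-1, Pow(6, 2)), Mul(-750, Add(2, Mul(2, Pow(4, 2)))))) = Add(126, Add(-2, Mul(-1, 36), Mul(-750, Add(2, Mul(2, 16))))) = Add(126, Add(-2, -36, Mul(-750, Add(2, 32)))) = Add(126, Add(-2, -36, Mul(-750, 34))) = Add(126, Add(-2, -36, -25500)) = Add(126, -25538) = -25412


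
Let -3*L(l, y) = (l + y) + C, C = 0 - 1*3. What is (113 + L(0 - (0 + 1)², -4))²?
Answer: 120409/9 ≈ 13379.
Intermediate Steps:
C = -3 (C = 0 - 3 = -3)
L(l, y) = 1 - l/3 - y/3 (L(l, y) = -((l + y) - 3)/3 = -(-3 + l + y)/3 = 1 - l/3 - y/3)
(113 + L(0 - (0 + 1)², -4))² = (113 + (1 - (0 - (0 + 1)²)/3 - ⅓*(-4)))² = (113 + (1 - (0 - 1*1²)/3 + 4/3))² = (113 + (1 - (0 - 1*1)/3 + 4/3))² = (113 + (1 - (0 - 1)/3 + 4/3))² = (113 + (1 - ⅓*(-1) + 4/3))² = (113 + (1 + ⅓ + 4/3))² = (113 + 8/3)² = (347/3)² = 120409/9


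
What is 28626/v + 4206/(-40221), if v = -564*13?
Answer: -5052157/1260258 ≈ -4.0088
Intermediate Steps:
v = -7332
28626/v + 4206/(-40221) = 28626/(-7332) + 4206/(-40221) = 28626*(-1/7332) + 4206*(-1/40221) = -367/94 - 1402/13407 = -5052157/1260258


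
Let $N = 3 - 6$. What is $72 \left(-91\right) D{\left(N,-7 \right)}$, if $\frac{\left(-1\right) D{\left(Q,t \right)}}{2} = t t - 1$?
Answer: $628992$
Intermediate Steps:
$N = -3$ ($N = 3 - 6 = -3$)
$D{\left(Q,t \right)} = 2 - 2 t^{2}$ ($D{\left(Q,t \right)} = - 2 \left(t t - 1\right) = - 2 \left(t^{2} - 1\right) = - 2 \left(-1 + t^{2}\right) = 2 - 2 t^{2}$)
$72 \left(-91\right) D{\left(N,-7 \right)} = 72 \left(-91\right) \left(2 - 2 \left(-7\right)^{2}\right) = - 6552 \left(2 - 98\right) = \left(-6552\right) \left(-96\right) = 628992$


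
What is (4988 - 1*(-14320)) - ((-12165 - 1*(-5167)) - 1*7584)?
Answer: 33890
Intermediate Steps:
(4988 - 1*(-14320)) - ((-12165 - 1*(-5167)) - 1*7584) = (4988 + 14320) - ((-12165 + 5167) - 7584) = 19308 - (-6998 - 7584) = 19308 - 1*(-14582) = 19308 + 14582 = 33890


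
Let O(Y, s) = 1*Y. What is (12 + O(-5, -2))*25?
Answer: 175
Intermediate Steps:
O(Y, s) = Y
(12 + O(-5, -2))*25 = (12 - 5)*25 = 7*25 = 175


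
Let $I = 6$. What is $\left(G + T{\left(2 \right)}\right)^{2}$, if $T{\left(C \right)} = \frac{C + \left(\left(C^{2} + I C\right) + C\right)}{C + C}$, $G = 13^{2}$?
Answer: $30276$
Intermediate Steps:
$G = 169$
$T{\left(C \right)} = \frac{C^{2} + 8 C}{2 C}$ ($T{\left(C \right)} = \frac{C + \left(\left(C^{2} + 6 C\right) + C\right)}{C + C} = \frac{C + \left(C^{2} + 7 C\right)}{2 C} = \left(C^{2} + 8 C\right) \frac{1}{2 C} = \frac{C^{2} + 8 C}{2 C}$)
$\left(G + T{\left(2 \right)}\right)^{2} = \left(169 + \left(4 + \frac{1}{2} \cdot 2\right)\right)^{2} = \left(169 + \left(4 + 1\right)\right)^{2} = \left(169 + 5\right)^{2} = 174^{2} = 30276$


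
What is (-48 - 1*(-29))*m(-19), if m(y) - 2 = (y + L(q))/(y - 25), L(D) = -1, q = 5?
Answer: -513/11 ≈ -46.636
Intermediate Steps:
m(y) = 2 + (-1 + y)/(-25 + y) (m(y) = 2 + (y - 1)/(y - 25) = 2 + (-1 + y)/(-25 + y))
(-48 - 1*(-29))*m(-19) = (-48 - 1*(-29))*(3*(-17 - 19)/(-25 - 19)) = (-48 + 29)*(3*(-36)/(-44)) = -57*(-1)*(-36)/44 = -19*27/11 = -513/11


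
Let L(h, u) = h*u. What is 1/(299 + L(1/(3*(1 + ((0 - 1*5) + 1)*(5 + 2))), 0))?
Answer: 1/299 ≈ 0.0033445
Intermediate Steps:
1/(299 + L(1/(3*(1 + ((0 - 1*5) + 1)*(5 + 2))), 0)) = 1/(299 + 0/(3*(1 + ((0 - 1*5) + 1)*(5 + 2)))) = 1/(299 + 0/(3*(1 + ((0 - 5) + 1)*7))) = 1/(299 + 0/(3*(1 + (-5 + 1)*7))) = 1/(299 + 0/(3*(1 - 4*7))) = 1/(299 + 0/(3*(1 - 28))) = 1/(299 + 0/(3*(-27))) = 1/(299 + 0/(-81)) = 1/(299 - 1/81*0) = 1/(299 + 0) = 1/299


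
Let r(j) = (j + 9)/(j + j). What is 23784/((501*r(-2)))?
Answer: -31712/1169 ≈ -27.127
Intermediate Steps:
r(j) = (9 + j)/(2*j) (r(j) = (9 + j)/((2*j)) = (9 + j)*(1/(2*j)) = (9 + j)/(2*j))
23784/((501*r(-2))) = 23784/((501*((1/2)*(9 - 2)/(-2)))) = 23784/((501*((1/2)*(-1/2)*7))) = 23784/((501*(-7/4))) = 23784/(-3507/4) = 23784*(-4/3507) = -31712/1169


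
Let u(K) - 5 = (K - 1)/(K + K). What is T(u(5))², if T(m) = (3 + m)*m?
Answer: 1285956/625 ≈ 2057.5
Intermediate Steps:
u(K) = 5 + (-1 + K)/(2*K) (u(K) = 5 + (K - 1)/(K + K) = 5 + (-1 + K)/((2*K)) = 5 + (-1 + K)*(1/(2*K)) = 5 + (-1 + K)/(2*K))
T(m) = m*(3 + m)
T(u(5))² = (((½)*(-1 + 11*5)/5)*(3 + (½)*(-1 + 11*5)/5))² = (((½)*(⅕)*(-1 + 55))*(3 + (½)*(⅕)*(-1 + 55)))² = (((½)*(⅕)*54)*(3 + (½)*(⅕)*54))² = (27*(3 + 27/5)/5)² = ((27/5)*(42/5))² = (1134/25)² = 1285956/625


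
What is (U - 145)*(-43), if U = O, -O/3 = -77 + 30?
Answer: 172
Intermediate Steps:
O = 141 (O = -3*(-77 + 30) = -3*(-47) = 141)
U = 141
(U - 145)*(-43) = (141 - 145)*(-43) = -4*(-43) = 172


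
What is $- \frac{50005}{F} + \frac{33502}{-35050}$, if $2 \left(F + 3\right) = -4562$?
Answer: $\frac{838078341}{40027100} \approx 20.938$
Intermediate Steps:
$F = -2284$ ($F = -3 + \frac{1}{2} \left(-4562\right) = -3 - 2281 = -2284$)
$- \frac{50005}{F} + \frac{33502}{-35050} = - \frac{50005}{-2284} + \frac{33502}{-35050} = \left(-50005\right) \left(- \frac{1}{2284}\right) + 33502 \left(- \frac{1}{35050}\right) = \frac{50005}{2284} - \frac{16751}{17525} = \frac{838078341}{40027100}$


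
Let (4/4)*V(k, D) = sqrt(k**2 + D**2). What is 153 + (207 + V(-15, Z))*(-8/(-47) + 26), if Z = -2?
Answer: 261801/47 + 1230*sqrt(229)/47 ≈ 5966.3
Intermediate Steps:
V(k, D) = sqrt(D**2 + k**2) (V(k, D) = sqrt(k**2 + D**2) = sqrt(D**2 + k**2))
153 + (207 + V(-15, Z))*(-8/(-47) + 26) = 153 + (207 + sqrt((-2)**2 + (-15)**2))*(-8/(-47) + 26) = 153 + (207 + sqrt(4 + 225))*(-8*(-1/47) + 26) = 153 + (207 + sqrt(229))*(8/47 + 26) = 153 + (207 + sqrt(229))*(1230/47) = 153 + (254610/47 + 1230*sqrt(229)/47) = 261801/47 + 1230*sqrt(229)/47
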